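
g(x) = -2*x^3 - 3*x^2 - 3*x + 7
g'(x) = -6*x^2 - 6*x - 3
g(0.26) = 5.98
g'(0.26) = -4.97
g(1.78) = -19.12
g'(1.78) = -32.69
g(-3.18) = 50.52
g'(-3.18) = -44.59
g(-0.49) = 7.98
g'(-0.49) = -1.50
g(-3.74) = 80.88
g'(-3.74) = -64.49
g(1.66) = -15.40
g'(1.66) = -29.49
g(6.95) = -830.16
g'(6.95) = -334.52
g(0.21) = 6.22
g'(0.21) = -4.52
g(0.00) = 7.00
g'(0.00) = -3.00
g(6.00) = -551.00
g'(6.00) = -255.00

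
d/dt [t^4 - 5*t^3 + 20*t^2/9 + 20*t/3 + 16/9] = 4*t^3 - 15*t^2 + 40*t/9 + 20/3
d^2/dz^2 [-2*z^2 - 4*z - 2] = -4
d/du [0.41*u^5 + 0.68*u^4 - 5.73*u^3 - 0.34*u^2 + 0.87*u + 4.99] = 2.05*u^4 + 2.72*u^3 - 17.19*u^2 - 0.68*u + 0.87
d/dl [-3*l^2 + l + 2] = 1 - 6*l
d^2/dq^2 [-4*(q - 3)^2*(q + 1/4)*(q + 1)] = -48*q^2 + 114*q - 14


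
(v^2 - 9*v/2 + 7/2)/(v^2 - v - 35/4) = 2*(v - 1)/(2*v + 5)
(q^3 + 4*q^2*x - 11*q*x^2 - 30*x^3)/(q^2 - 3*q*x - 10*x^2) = (-q^2 - 2*q*x + 15*x^2)/(-q + 5*x)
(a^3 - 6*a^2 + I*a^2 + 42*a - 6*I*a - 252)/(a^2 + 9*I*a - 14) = (a^2 - 6*a*(1 + I) + 36*I)/(a + 2*I)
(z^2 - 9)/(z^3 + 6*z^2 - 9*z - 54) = 1/(z + 6)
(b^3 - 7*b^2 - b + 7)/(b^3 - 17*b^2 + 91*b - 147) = (b^2 - 1)/(b^2 - 10*b + 21)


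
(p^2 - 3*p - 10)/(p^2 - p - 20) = (p + 2)/(p + 4)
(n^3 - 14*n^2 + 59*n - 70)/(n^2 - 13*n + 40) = (n^2 - 9*n + 14)/(n - 8)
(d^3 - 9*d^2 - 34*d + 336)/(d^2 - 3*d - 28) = (d^2 - 2*d - 48)/(d + 4)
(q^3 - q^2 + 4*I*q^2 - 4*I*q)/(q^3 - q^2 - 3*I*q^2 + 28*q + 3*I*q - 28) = q/(q - 7*I)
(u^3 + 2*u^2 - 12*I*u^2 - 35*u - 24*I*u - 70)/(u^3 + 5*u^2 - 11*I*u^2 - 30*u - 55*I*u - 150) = (u^2 + u*(2 - 7*I) - 14*I)/(u^2 + u*(5 - 6*I) - 30*I)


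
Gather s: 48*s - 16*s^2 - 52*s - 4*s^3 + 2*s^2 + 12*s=-4*s^3 - 14*s^2 + 8*s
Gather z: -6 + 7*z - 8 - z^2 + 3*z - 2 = -z^2 + 10*z - 16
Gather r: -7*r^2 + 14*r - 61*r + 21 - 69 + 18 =-7*r^2 - 47*r - 30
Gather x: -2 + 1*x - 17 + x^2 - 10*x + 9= x^2 - 9*x - 10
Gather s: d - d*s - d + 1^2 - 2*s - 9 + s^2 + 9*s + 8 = s^2 + s*(7 - d)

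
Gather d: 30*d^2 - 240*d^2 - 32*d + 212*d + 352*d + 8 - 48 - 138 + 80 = -210*d^2 + 532*d - 98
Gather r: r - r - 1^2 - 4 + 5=0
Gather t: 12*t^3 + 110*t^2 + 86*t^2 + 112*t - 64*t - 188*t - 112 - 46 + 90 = 12*t^3 + 196*t^2 - 140*t - 68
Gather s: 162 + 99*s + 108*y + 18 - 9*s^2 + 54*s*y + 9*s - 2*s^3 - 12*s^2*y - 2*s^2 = -2*s^3 + s^2*(-12*y - 11) + s*(54*y + 108) + 108*y + 180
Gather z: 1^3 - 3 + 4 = 2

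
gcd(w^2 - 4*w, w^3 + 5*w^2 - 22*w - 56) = w - 4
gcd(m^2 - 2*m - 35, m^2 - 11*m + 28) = m - 7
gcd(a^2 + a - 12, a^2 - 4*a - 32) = a + 4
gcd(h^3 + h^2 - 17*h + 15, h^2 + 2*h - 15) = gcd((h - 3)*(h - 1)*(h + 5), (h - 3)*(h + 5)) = h^2 + 2*h - 15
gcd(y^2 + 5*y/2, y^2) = y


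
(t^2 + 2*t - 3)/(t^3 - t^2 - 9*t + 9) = 1/(t - 3)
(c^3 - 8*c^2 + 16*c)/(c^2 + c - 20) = c*(c - 4)/(c + 5)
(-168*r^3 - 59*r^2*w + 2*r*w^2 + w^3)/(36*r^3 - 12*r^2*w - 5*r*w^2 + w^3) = (-56*r^2 - r*w + w^2)/(12*r^2 - 8*r*w + w^2)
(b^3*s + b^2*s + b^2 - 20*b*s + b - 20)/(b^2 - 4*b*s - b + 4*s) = (b^3*s + b^2*s + b^2 - 20*b*s + b - 20)/(b^2 - 4*b*s - b + 4*s)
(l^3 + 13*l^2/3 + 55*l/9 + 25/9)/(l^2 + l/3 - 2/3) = (9*l^2 + 30*l + 25)/(3*(3*l - 2))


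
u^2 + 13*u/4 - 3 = (u - 3/4)*(u + 4)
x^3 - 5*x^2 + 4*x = x*(x - 4)*(x - 1)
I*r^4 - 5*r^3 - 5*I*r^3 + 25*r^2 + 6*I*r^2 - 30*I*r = r*(r - 5)*(r + 6*I)*(I*r + 1)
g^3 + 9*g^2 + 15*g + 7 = (g + 1)^2*(g + 7)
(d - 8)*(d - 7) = d^2 - 15*d + 56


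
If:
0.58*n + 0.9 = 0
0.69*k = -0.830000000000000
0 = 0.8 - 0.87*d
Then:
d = 0.92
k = -1.20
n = -1.55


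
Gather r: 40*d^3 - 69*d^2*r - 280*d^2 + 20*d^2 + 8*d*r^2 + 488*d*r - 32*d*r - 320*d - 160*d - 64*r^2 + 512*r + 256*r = 40*d^3 - 260*d^2 - 480*d + r^2*(8*d - 64) + r*(-69*d^2 + 456*d + 768)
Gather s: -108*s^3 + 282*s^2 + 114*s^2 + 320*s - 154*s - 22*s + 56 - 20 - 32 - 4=-108*s^3 + 396*s^2 + 144*s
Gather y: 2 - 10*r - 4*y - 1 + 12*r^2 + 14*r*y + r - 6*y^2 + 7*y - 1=12*r^2 - 9*r - 6*y^2 + y*(14*r + 3)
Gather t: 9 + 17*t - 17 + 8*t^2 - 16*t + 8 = 8*t^2 + t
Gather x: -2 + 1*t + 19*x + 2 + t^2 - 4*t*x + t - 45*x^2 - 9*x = t^2 + 2*t - 45*x^2 + x*(10 - 4*t)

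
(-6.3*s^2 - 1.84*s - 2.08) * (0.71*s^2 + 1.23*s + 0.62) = -4.473*s^4 - 9.0554*s^3 - 7.646*s^2 - 3.6992*s - 1.2896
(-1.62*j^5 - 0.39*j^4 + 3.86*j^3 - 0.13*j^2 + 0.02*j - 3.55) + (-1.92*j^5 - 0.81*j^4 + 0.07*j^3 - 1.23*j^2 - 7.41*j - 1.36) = -3.54*j^5 - 1.2*j^4 + 3.93*j^3 - 1.36*j^2 - 7.39*j - 4.91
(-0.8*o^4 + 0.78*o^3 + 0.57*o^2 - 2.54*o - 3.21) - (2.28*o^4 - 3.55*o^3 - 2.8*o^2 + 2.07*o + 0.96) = -3.08*o^4 + 4.33*o^3 + 3.37*o^2 - 4.61*o - 4.17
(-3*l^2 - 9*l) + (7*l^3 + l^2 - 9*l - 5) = 7*l^3 - 2*l^2 - 18*l - 5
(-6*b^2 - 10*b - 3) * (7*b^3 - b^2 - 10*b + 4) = -42*b^5 - 64*b^4 + 49*b^3 + 79*b^2 - 10*b - 12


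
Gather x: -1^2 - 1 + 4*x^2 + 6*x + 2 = 4*x^2 + 6*x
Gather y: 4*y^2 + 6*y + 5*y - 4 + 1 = 4*y^2 + 11*y - 3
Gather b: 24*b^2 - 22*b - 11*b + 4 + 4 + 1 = 24*b^2 - 33*b + 9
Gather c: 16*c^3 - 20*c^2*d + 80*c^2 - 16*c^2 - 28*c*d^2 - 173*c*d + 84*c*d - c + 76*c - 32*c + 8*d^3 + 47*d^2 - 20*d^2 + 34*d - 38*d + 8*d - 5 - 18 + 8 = 16*c^3 + c^2*(64 - 20*d) + c*(-28*d^2 - 89*d + 43) + 8*d^3 + 27*d^2 + 4*d - 15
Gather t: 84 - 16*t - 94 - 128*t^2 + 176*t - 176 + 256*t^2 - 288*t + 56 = 128*t^2 - 128*t - 130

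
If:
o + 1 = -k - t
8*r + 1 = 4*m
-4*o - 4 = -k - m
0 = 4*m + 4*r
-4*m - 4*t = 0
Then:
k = 1/20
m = 1/12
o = -29/30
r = -1/12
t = -1/12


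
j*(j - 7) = j^2 - 7*j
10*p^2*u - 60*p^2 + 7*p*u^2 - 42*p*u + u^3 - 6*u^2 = (2*p + u)*(5*p + u)*(u - 6)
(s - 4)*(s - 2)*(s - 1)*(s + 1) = s^4 - 6*s^3 + 7*s^2 + 6*s - 8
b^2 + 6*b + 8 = (b + 2)*(b + 4)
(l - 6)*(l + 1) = l^2 - 5*l - 6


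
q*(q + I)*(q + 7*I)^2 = q^4 + 15*I*q^3 - 63*q^2 - 49*I*q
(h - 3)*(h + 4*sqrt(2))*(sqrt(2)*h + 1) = sqrt(2)*h^3 - 3*sqrt(2)*h^2 + 9*h^2 - 27*h + 4*sqrt(2)*h - 12*sqrt(2)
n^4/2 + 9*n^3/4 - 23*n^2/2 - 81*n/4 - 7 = (n/2 + 1/2)*(n - 4)*(n + 1/2)*(n + 7)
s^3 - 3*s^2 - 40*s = s*(s - 8)*(s + 5)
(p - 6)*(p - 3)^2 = p^3 - 12*p^2 + 45*p - 54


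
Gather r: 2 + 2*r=2*r + 2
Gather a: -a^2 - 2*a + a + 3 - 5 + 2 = -a^2 - a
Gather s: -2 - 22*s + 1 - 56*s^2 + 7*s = -56*s^2 - 15*s - 1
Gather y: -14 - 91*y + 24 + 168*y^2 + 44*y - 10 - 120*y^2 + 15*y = 48*y^2 - 32*y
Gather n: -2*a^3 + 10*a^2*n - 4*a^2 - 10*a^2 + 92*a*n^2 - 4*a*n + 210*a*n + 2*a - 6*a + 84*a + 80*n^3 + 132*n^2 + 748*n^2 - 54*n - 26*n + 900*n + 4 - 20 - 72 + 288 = -2*a^3 - 14*a^2 + 80*a + 80*n^3 + n^2*(92*a + 880) + n*(10*a^2 + 206*a + 820) + 200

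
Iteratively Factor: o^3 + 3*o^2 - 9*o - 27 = (o + 3)*(o^2 - 9) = (o + 3)^2*(o - 3)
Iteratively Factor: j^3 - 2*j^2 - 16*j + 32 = (j - 2)*(j^2 - 16) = (j - 4)*(j - 2)*(j + 4)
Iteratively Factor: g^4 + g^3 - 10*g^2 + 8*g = (g - 2)*(g^3 + 3*g^2 - 4*g) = (g - 2)*(g - 1)*(g^2 + 4*g) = g*(g - 2)*(g - 1)*(g + 4)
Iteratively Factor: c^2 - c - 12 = (c + 3)*(c - 4)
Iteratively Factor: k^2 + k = (k)*(k + 1)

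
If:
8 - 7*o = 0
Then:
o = 8/7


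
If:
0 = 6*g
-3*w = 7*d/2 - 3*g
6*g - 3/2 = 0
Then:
No Solution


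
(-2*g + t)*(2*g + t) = -4*g^2 + t^2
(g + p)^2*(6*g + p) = 6*g^3 + 13*g^2*p + 8*g*p^2 + p^3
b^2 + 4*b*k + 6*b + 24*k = (b + 6)*(b + 4*k)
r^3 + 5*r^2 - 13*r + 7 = (r - 1)^2*(r + 7)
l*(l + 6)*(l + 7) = l^3 + 13*l^2 + 42*l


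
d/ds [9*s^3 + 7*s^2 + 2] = s*(27*s + 14)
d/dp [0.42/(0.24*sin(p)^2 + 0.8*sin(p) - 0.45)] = -(0.2016*sin(p) + 0.336)*cos(p)/(0.24*sin(p)^2 + 0.8*sin(p) - 0.45)^2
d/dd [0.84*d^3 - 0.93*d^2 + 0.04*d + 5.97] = 2.52*d^2 - 1.86*d + 0.04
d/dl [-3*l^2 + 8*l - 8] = 8 - 6*l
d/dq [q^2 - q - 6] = 2*q - 1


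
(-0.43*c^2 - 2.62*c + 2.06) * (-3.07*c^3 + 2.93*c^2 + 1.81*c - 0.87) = 1.3201*c^5 + 6.7835*c^4 - 14.7791*c^3 + 1.6677*c^2 + 6.008*c - 1.7922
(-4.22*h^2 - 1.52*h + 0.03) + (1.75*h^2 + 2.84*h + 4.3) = -2.47*h^2 + 1.32*h + 4.33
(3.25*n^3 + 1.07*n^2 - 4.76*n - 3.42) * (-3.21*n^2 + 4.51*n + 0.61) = -10.4325*n^5 + 11.2228*n^4 + 22.0878*n^3 - 9.8367*n^2 - 18.3278*n - 2.0862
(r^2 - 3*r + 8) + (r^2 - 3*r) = 2*r^2 - 6*r + 8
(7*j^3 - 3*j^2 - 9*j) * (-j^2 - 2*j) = -7*j^5 - 11*j^4 + 15*j^3 + 18*j^2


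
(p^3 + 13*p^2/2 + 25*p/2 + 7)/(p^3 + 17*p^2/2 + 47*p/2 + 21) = (p + 1)/(p + 3)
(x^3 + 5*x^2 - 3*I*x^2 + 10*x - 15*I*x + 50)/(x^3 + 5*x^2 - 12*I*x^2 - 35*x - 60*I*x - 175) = (x + 2*I)/(x - 7*I)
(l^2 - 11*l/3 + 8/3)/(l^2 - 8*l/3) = (l - 1)/l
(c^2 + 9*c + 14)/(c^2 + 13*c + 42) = (c + 2)/(c + 6)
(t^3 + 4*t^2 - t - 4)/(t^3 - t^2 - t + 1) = (t + 4)/(t - 1)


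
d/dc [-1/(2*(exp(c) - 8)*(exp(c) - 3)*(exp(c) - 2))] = ((exp(c) - 8)*(exp(c) - 3) + (exp(c) - 8)*(exp(c) - 2) + (exp(c) - 3)*(exp(c) - 2))*exp(c)/(2*(exp(c) - 8)^2*(exp(c) - 3)^2*(exp(c) - 2)^2)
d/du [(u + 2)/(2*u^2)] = (-u - 4)/(2*u^3)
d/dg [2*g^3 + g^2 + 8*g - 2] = 6*g^2 + 2*g + 8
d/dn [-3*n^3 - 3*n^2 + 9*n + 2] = -9*n^2 - 6*n + 9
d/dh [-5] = 0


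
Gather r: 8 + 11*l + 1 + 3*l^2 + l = 3*l^2 + 12*l + 9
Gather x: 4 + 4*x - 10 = 4*x - 6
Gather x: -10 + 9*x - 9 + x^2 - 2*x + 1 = x^2 + 7*x - 18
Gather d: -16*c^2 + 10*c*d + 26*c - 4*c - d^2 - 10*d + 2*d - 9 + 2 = -16*c^2 + 22*c - d^2 + d*(10*c - 8) - 7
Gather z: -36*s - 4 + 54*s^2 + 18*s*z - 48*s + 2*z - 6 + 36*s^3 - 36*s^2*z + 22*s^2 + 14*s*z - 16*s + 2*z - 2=36*s^3 + 76*s^2 - 100*s + z*(-36*s^2 + 32*s + 4) - 12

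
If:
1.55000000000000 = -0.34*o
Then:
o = -4.56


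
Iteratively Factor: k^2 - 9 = (k + 3)*(k - 3)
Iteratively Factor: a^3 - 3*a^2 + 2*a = (a)*(a^2 - 3*a + 2) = a*(a - 1)*(a - 2)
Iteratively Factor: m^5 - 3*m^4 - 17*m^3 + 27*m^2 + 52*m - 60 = (m + 3)*(m^4 - 6*m^3 + m^2 + 24*m - 20) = (m - 2)*(m + 3)*(m^3 - 4*m^2 - 7*m + 10) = (m - 5)*(m - 2)*(m + 3)*(m^2 + m - 2) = (m - 5)*(m - 2)*(m + 2)*(m + 3)*(m - 1)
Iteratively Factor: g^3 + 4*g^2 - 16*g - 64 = (g + 4)*(g^2 - 16) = (g - 4)*(g + 4)*(g + 4)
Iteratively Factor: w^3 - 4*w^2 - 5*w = (w - 5)*(w^2 + w) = (w - 5)*(w + 1)*(w)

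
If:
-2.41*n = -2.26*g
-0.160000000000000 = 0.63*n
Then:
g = -0.27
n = -0.25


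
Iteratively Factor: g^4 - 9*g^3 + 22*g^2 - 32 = (g - 2)*(g^3 - 7*g^2 + 8*g + 16) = (g - 4)*(g - 2)*(g^2 - 3*g - 4) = (g - 4)^2*(g - 2)*(g + 1)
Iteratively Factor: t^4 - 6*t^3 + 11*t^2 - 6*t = (t - 2)*(t^3 - 4*t^2 + 3*t) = (t - 2)*(t - 1)*(t^2 - 3*t) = t*(t - 2)*(t - 1)*(t - 3)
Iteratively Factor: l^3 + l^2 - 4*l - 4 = (l - 2)*(l^2 + 3*l + 2) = (l - 2)*(l + 1)*(l + 2)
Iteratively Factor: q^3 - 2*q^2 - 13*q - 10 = (q + 2)*(q^2 - 4*q - 5) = (q + 1)*(q + 2)*(q - 5)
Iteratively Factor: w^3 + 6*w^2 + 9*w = (w + 3)*(w^2 + 3*w) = w*(w + 3)*(w + 3)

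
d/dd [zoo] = 0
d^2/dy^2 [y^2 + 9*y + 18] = 2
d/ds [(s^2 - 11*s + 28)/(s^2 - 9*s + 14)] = 2/(s^2 - 4*s + 4)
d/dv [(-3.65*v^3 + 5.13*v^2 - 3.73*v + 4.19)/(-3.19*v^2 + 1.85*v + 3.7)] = (11.6435*v^4 - 13.505*v^3 - 42.9232*v^2 + 64.6942*v - 21.5525)/(10.1761*v^4 - 11.803*v^3 - 20.1835*v^2 + 13.69*v + 13.69)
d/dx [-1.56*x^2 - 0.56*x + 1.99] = -3.12*x - 0.56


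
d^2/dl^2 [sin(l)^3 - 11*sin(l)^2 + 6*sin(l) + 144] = -9*sin(l)^3 + 44*sin(l)^2 - 22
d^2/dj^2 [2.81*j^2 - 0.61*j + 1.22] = 5.62000000000000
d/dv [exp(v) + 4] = exp(v)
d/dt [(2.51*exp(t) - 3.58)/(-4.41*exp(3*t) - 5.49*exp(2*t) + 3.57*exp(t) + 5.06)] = (22.1382*exp(3*t) - 33.5835*exp(2*t) - 39.3084*exp(t) + 25.4812)*exp(t)/(19.4481*exp(6*t) + 48.4218*exp(5*t) - 1.3473*exp(4*t) - 83.8278*exp(3*t) - 42.8139*exp(2*t) + 36.1284*exp(t) + 25.6036)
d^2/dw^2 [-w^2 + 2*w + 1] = -2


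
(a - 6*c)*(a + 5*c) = a^2 - a*c - 30*c^2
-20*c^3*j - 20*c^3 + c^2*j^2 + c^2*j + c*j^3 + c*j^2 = (-4*c + j)*(5*c + j)*(c*j + c)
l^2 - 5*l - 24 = (l - 8)*(l + 3)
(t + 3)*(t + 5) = t^2 + 8*t + 15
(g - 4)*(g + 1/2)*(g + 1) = g^3 - 5*g^2/2 - 11*g/2 - 2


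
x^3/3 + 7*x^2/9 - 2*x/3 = x*(x/3 + 1)*(x - 2/3)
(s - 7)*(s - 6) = s^2 - 13*s + 42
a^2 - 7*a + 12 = (a - 4)*(a - 3)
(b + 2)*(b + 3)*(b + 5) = b^3 + 10*b^2 + 31*b + 30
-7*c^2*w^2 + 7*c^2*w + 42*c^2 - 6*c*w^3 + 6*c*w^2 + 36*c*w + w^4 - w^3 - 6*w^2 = (-7*c + w)*(c + w)*(w - 3)*(w + 2)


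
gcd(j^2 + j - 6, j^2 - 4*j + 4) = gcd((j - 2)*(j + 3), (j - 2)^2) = j - 2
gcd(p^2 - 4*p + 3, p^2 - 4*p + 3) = p^2 - 4*p + 3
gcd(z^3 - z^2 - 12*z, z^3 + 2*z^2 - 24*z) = z^2 - 4*z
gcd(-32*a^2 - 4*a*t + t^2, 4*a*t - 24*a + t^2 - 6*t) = 4*a + t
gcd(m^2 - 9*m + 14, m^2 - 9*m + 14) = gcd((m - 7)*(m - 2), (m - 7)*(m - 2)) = m^2 - 9*m + 14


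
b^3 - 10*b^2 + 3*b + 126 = (b - 7)*(b - 6)*(b + 3)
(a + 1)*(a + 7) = a^2 + 8*a + 7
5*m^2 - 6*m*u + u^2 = (-5*m + u)*(-m + u)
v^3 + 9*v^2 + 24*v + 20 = (v + 2)^2*(v + 5)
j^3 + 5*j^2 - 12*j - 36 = (j - 3)*(j + 2)*(j + 6)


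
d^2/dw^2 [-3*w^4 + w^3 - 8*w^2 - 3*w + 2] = -36*w^2 + 6*w - 16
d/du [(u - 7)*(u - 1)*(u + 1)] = 3*u^2 - 14*u - 1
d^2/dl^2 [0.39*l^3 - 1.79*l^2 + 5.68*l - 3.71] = 2.34*l - 3.58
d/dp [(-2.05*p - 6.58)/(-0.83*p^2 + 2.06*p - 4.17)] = (-1.7015*p^2 - 10.9228*p + 22.1033)/(0.6889*p^4 - 3.4196*p^3 + 11.1658*p^2 - 17.1804*p + 17.3889)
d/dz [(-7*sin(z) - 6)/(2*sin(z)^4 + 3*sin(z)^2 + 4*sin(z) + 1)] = (42*(1 - cos(z)^2)^2 + 72*sin(z) - 12*sin(3*z) - 21*cos(z)^2 + 38)*cos(z)/(2*(1 - cos(z)^2)^2 + 4*sin(z) - 3*cos(z)^2 + 4)^2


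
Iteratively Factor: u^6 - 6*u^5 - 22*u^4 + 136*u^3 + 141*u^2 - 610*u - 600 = (u + 4)*(u^5 - 10*u^4 + 18*u^3 + 64*u^2 - 115*u - 150) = (u - 3)*(u + 4)*(u^4 - 7*u^3 - 3*u^2 + 55*u + 50) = (u - 5)*(u - 3)*(u + 4)*(u^3 - 2*u^2 - 13*u - 10) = (u - 5)^2*(u - 3)*(u + 4)*(u^2 + 3*u + 2) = (u - 5)^2*(u - 3)*(u + 1)*(u + 4)*(u + 2)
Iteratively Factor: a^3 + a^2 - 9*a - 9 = (a + 3)*(a^2 - 2*a - 3) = (a + 1)*(a + 3)*(a - 3)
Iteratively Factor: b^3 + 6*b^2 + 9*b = (b)*(b^2 + 6*b + 9) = b*(b + 3)*(b + 3)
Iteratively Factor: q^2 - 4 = (q + 2)*(q - 2)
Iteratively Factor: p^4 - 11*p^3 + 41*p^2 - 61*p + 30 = (p - 2)*(p^3 - 9*p^2 + 23*p - 15) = (p - 3)*(p - 2)*(p^2 - 6*p + 5) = (p - 3)*(p - 2)*(p - 1)*(p - 5)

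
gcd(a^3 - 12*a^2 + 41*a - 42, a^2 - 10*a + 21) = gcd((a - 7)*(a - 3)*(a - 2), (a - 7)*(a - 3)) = a^2 - 10*a + 21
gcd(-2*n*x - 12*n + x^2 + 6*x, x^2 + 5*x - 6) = x + 6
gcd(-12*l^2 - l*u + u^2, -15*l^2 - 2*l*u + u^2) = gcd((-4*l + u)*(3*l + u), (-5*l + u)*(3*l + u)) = 3*l + u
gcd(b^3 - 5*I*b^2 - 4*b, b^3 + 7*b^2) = b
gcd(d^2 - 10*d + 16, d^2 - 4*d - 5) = 1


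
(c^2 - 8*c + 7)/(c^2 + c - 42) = (c^2 - 8*c + 7)/(c^2 + c - 42)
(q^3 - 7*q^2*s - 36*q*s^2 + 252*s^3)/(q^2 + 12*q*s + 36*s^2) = (q^2 - 13*q*s + 42*s^2)/(q + 6*s)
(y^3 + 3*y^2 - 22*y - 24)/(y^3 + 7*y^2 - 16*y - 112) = (y^2 + 7*y + 6)/(y^2 + 11*y + 28)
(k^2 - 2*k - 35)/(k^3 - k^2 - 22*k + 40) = (k - 7)/(k^2 - 6*k + 8)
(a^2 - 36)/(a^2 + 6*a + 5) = (a^2 - 36)/(a^2 + 6*a + 5)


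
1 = 1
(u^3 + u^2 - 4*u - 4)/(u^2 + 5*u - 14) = (u^2 + 3*u + 2)/(u + 7)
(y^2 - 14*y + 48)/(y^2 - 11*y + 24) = (y - 6)/(y - 3)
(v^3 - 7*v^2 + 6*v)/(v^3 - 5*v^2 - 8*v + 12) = v/(v + 2)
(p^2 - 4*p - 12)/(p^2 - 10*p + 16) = (p^2 - 4*p - 12)/(p^2 - 10*p + 16)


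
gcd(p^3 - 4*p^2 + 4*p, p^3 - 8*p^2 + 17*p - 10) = p - 2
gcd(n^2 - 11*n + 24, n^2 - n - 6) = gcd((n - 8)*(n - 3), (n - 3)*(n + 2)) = n - 3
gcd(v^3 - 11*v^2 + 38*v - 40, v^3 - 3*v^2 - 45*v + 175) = v - 5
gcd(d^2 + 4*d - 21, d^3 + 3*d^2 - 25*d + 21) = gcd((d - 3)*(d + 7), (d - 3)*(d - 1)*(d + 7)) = d^2 + 4*d - 21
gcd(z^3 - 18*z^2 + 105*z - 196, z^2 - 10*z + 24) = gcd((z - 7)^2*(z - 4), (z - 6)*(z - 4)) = z - 4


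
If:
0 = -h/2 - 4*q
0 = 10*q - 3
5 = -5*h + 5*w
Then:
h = -12/5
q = 3/10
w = -7/5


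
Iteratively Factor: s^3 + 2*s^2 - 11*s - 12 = (s - 3)*(s^2 + 5*s + 4) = (s - 3)*(s + 4)*(s + 1)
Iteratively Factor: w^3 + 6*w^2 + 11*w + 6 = (w + 2)*(w^2 + 4*w + 3) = (w + 2)*(w + 3)*(w + 1)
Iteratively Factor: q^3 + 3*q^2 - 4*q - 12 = (q - 2)*(q^2 + 5*q + 6) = (q - 2)*(q + 2)*(q + 3)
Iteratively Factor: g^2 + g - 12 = (g + 4)*(g - 3)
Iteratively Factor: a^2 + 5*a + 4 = (a + 1)*(a + 4)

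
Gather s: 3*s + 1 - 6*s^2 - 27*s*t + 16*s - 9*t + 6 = -6*s^2 + s*(19 - 27*t) - 9*t + 7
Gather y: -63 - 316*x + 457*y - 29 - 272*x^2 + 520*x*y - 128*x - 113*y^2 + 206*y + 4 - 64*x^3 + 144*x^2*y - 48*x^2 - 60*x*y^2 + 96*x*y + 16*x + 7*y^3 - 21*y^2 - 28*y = -64*x^3 - 320*x^2 - 428*x + 7*y^3 + y^2*(-60*x - 134) + y*(144*x^2 + 616*x + 635) - 88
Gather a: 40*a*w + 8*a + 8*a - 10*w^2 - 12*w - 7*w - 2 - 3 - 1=a*(40*w + 16) - 10*w^2 - 19*w - 6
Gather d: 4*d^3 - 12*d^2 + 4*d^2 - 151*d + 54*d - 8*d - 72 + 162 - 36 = 4*d^3 - 8*d^2 - 105*d + 54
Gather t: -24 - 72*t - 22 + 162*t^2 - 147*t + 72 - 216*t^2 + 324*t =-54*t^2 + 105*t + 26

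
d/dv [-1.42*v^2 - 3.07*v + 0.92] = -2.84*v - 3.07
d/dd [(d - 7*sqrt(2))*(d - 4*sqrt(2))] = 2*d - 11*sqrt(2)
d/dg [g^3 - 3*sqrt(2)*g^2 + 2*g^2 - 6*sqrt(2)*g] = 3*g^2 - 6*sqrt(2)*g + 4*g - 6*sqrt(2)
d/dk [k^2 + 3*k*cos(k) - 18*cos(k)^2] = -3*k*sin(k) + 2*k + 18*sin(2*k) + 3*cos(k)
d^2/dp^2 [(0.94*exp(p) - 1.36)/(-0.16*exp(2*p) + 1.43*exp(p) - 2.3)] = (-0.024064*exp(4*p) - 0.0758079999999999*exp(3*p) + 1.142016*exp(2*p) - 2.312516*exp(p) - 0.499559999999999)*exp(p)/(0.004096*exp(6*p) - 0.109824*exp(5*p) + 1.158192*exp(4*p) - 6.081647*exp(3*p) + 16.64901*exp(2*p) - 22.6941*exp(p) + 12.167)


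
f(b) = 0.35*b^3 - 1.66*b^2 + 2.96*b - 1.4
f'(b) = 1.05*b^2 - 3.32*b + 2.96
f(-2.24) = -20.29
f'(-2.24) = 15.67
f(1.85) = 0.61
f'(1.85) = 0.41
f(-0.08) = -1.65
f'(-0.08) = 3.23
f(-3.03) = -35.35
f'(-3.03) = 22.66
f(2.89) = 1.74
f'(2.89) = 2.13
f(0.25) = -0.76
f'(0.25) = 2.20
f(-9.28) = -451.54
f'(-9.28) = 124.19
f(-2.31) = -21.41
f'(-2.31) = 16.23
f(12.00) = 399.88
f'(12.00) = 114.32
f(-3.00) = -34.67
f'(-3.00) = 22.37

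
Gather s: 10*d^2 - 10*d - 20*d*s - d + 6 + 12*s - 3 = 10*d^2 - 11*d + s*(12 - 20*d) + 3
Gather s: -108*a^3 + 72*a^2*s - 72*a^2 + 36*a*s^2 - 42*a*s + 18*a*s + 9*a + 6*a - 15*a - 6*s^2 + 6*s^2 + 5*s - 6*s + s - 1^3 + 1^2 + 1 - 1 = -108*a^3 - 72*a^2 + 36*a*s^2 + s*(72*a^2 - 24*a)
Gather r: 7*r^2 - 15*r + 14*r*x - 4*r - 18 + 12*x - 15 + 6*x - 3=7*r^2 + r*(14*x - 19) + 18*x - 36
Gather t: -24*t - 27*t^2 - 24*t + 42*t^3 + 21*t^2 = 42*t^3 - 6*t^2 - 48*t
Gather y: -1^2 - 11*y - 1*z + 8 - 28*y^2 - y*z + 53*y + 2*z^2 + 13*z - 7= -28*y^2 + y*(42 - z) + 2*z^2 + 12*z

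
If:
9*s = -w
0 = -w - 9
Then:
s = 1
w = -9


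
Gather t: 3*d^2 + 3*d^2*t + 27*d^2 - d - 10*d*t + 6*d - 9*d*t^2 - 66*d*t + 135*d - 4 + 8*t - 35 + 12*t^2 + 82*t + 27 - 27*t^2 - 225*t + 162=30*d^2 + 140*d + t^2*(-9*d - 15) + t*(3*d^2 - 76*d - 135) + 150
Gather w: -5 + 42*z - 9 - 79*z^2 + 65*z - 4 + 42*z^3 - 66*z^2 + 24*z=42*z^3 - 145*z^2 + 131*z - 18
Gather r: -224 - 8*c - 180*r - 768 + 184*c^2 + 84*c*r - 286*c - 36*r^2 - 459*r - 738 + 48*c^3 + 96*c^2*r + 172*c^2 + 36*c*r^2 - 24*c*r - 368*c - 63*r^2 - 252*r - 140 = 48*c^3 + 356*c^2 - 662*c + r^2*(36*c - 99) + r*(96*c^2 + 60*c - 891) - 1870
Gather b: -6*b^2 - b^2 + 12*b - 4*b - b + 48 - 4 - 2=-7*b^2 + 7*b + 42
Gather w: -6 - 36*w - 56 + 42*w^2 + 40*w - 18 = 42*w^2 + 4*w - 80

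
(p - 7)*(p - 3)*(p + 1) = p^3 - 9*p^2 + 11*p + 21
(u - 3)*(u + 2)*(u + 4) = u^3 + 3*u^2 - 10*u - 24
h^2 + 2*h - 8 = (h - 2)*(h + 4)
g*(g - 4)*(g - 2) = g^3 - 6*g^2 + 8*g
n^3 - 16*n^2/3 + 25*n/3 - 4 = (n - 3)*(n - 4/3)*(n - 1)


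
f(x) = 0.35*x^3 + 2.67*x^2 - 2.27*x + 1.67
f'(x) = 1.05*x^2 + 5.34*x - 2.27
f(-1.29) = 8.29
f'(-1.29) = -7.41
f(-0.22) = 2.29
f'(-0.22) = -3.39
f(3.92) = 54.88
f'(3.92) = 34.80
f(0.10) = 1.47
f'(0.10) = -1.73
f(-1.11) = 7.00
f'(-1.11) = -6.90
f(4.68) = 85.40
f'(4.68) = 45.72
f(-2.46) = 18.20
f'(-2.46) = -9.05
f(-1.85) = 12.79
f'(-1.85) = -8.56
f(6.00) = 159.77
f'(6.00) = 67.57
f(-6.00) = 35.81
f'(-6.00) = 3.49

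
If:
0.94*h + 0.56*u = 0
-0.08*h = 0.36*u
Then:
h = 0.00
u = 0.00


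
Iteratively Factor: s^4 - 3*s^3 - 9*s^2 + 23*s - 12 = (s - 1)*(s^3 - 2*s^2 - 11*s + 12) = (s - 1)^2*(s^2 - s - 12) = (s - 1)^2*(s + 3)*(s - 4)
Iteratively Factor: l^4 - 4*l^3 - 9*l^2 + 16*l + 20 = (l + 2)*(l^3 - 6*l^2 + 3*l + 10) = (l - 2)*(l + 2)*(l^2 - 4*l - 5) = (l - 5)*(l - 2)*(l + 2)*(l + 1)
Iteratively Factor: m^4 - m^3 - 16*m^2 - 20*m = (m + 2)*(m^3 - 3*m^2 - 10*m) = m*(m + 2)*(m^2 - 3*m - 10) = m*(m + 2)^2*(m - 5)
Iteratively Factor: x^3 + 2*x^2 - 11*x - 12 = (x - 3)*(x^2 + 5*x + 4) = (x - 3)*(x + 4)*(x + 1)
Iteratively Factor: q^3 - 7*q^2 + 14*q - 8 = (q - 1)*(q^2 - 6*q + 8) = (q - 2)*(q - 1)*(q - 4)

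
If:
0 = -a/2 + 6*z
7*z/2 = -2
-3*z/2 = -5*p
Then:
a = -48/7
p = -6/35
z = -4/7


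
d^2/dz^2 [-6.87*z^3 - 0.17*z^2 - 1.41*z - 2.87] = -41.22*z - 0.34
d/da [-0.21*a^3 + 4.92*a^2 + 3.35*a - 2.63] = -0.63*a^2 + 9.84*a + 3.35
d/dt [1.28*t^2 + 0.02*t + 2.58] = 2.56*t + 0.02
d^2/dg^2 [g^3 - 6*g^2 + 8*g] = 6*g - 12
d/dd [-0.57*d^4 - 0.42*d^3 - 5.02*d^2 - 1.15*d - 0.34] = -2.28*d^3 - 1.26*d^2 - 10.04*d - 1.15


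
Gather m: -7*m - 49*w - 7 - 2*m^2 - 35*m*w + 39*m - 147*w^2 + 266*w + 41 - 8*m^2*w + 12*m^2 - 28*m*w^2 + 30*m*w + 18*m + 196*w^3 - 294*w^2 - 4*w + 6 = m^2*(10 - 8*w) + m*(-28*w^2 - 5*w + 50) + 196*w^3 - 441*w^2 + 213*w + 40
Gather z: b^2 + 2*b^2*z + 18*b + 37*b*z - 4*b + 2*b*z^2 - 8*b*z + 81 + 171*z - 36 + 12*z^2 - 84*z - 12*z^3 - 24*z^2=b^2 + 14*b - 12*z^3 + z^2*(2*b - 12) + z*(2*b^2 + 29*b + 87) + 45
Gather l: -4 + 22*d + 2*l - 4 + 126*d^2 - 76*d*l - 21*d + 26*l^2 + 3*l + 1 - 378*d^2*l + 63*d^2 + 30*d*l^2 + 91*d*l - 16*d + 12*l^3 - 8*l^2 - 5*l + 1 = 189*d^2 - 15*d + 12*l^3 + l^2*(30*d + 18) + l*(-378*d^2 + 15*d) - 6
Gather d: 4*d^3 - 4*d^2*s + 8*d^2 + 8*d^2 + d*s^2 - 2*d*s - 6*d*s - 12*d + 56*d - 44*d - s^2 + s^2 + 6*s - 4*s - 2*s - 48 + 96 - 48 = 4*d^3 + d^2*(16 - 4*s) + d*(s^2 - 8*s)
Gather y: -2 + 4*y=4*y - 2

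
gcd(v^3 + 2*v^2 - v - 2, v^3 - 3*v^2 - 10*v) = v + 2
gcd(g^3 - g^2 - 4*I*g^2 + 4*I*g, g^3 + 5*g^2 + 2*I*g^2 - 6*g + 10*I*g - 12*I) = g - 1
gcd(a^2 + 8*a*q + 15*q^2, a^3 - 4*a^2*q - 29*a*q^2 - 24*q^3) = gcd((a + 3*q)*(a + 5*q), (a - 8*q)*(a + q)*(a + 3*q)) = a + 3*q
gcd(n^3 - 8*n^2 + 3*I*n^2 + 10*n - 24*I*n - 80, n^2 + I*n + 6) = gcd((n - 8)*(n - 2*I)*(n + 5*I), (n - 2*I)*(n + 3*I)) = n - 2*I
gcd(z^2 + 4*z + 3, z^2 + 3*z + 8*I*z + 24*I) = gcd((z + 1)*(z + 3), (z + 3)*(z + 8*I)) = z + 3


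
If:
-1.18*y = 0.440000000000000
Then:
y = -0.37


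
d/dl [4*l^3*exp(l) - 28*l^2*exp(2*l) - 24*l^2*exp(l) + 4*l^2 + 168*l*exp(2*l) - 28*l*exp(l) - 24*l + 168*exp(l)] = 4*l^3*exp(l) - 56*l^2*exp(2*l) - 12*l^2*exp(l) + 280*l*exp(2*l) - 76*l*exp(l) + 8*l + 168*exp(2*l) + 140*exp(l) - 24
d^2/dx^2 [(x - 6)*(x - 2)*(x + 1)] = 6*x - 14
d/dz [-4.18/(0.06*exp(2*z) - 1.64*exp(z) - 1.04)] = (0.5016*exp(z) - 6.8552)*exp(z)/(-0.06*exp(2*z) + 1.64*exp(z) + 1.04)^2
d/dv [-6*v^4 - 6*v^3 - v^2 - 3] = 2*v*(-12*v^2 - 9*v - 1)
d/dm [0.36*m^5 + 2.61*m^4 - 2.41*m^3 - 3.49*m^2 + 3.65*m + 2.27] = 1.8*m^4 + 10.44*m^3 - 7.23*m^2 - 6.98*m + 3.65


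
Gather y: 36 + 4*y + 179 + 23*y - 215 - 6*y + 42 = 21*y + 42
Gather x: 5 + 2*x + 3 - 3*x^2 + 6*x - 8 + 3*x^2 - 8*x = 0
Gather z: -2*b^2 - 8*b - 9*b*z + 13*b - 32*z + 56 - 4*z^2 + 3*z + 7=-2*b^2 + 5*b - 4*z^2 + z*(-9*b - 29) + 63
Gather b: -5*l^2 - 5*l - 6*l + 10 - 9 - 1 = -5*l^2 - 11*l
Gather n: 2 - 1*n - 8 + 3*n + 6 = 2*n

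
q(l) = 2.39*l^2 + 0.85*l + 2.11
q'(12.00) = 58.21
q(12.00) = 356.47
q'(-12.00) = -56.51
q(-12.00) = 336.07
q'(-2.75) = -12.30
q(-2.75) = 17.85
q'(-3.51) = -15.93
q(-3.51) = 28.57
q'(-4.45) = -20.42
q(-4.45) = 45.66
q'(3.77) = 18.87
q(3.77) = 39.28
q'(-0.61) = -2.07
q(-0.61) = 2.48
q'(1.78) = 9.36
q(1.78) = 11.20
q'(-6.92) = -32.23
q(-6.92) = 110.68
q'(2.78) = 14.14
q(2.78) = 22.94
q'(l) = 4.78*l + 0.85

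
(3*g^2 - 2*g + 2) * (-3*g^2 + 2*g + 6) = -9*g^4 + 12*g^3 + 8*g^2 - 8*g + 12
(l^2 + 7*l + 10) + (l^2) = 2*l^2 + 7*l + 10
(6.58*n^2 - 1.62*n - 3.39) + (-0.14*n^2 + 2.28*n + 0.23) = 6.44*n^2 + 0.66*n - 3.16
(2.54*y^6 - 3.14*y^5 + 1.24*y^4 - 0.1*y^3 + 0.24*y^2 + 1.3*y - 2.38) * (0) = 0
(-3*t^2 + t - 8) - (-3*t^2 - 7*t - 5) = 8*t - 3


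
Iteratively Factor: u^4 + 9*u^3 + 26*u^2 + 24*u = (u)*(u^3 + 9*u^2 + 26*u + 24) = u*(u + 4)*(u^2 + 5*u + 6) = u*(u + 3)*(u + 4)*(u + 2)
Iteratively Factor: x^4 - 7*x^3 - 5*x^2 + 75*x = (x + 3)*(x^3 - 10*x^2 + 25*x) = (x - 5)*(x + 3)*(x^2 - 5*x) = x*(x - 5)*(x + 3)*(x - 5)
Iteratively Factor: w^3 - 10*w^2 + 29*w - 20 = (w - 4)*(w^2 - 6*w + 5) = (w - 4)*(w - 1)*(w - 5)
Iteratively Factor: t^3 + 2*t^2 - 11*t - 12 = (t + 4)*(t^2 - 2*t - 3) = (t - 3)*(t + 4)*(t + 1)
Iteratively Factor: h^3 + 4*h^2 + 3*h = (h)*(h^2 + 4*h + 3) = h*(h + 1)*(h + 3)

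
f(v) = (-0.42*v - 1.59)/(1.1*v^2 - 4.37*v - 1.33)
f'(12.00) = 0.01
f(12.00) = -0.06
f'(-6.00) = -0.00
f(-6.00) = 0.01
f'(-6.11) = -0.00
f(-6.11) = 0.01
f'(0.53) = -0.40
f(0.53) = 0.54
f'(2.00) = 0.08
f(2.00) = 0.43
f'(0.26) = -0.95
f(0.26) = 0.71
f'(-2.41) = -0.05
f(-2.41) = -0.04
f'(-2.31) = -0.06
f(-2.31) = -0.04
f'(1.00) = -0.11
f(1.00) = 0.44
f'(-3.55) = -0.02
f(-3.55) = -0.00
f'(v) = (4.37 - 2.2*v)*(-0.42*v - 1.59)/(1.1*v^2 - 4.37*v - 1.33)^2 - 0.42/(1.1*v^2 - 4.37*v - 1.33) = (0.462*v^2 + 3.498*v - 6.3897)/(1.21*v^4 - 9.614*v^3 + 16.1709*v^2 + 11.6242*v + 1.7689)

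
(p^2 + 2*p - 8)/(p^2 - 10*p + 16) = (p + 4)/(p - 8)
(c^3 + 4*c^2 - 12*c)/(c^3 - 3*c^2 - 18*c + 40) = c*(c + 6)/(c^2 - c - 20)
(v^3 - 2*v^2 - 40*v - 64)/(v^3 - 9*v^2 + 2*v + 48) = (v + 4)/(v - 3)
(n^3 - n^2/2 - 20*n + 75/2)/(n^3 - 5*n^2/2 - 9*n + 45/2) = (n + 5)/(n + 3)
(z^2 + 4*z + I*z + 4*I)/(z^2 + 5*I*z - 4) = (z + 4)/(z + 4*I)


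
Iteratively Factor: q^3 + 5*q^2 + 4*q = (q)*(q^2 + 5*q + 4) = q*(q + 4)*(q + 1)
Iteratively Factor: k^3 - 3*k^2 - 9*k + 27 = (k + 3)*(k^2 - 6*k + 9) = (k - 3)*(k + 3)*(k - 3)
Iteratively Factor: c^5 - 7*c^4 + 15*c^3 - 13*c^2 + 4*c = (c)*(c^4 - 7*c^3 + 15*c^2 - 13*c + 4) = c*(c - 1)*(c^3 - 6*c^2 + 9*c - 4) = c*(c - 1)^2*(c^2 - 5*c + 4) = c*(c - 1)^3*(c - 4)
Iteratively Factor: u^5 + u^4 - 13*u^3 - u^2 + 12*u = (u)*(u^4 + u^3 - 13*u^2 - u + 12) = u*(u + 4)*(u^3 - 3*u^2 - u + 3) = u*(u - 1)*(u + 4)*(u^2 - 2*u - 3) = u*(u - 3)*(u - 1)*(u + 4)*(u + 1)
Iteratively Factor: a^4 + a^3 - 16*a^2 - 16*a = (a - 4)*(a^3 + 5*a^2 + 4*a) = (a - 4)*(a + 4)*(a^2 + a) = a*(a - 4)*(a + 4)*(a + 1)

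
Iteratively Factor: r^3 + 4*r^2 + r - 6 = (r - 1)*(r^2 + 5*r + 6) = (r - 1)*(r + 3)*(r + 2)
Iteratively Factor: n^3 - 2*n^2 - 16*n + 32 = (n - 2)*(n^2 - 16) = (n - 2)*(n + 4)*(n - 4)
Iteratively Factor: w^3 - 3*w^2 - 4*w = (w - 4)*(w^2 + w) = w*(w - 4)*(w + 1)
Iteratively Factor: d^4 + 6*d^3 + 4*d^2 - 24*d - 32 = (d - 2)*(d^3 + 8*d^2 + 20*d + 16) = (d - 2)*(d + 2)*(d^2 + 6*d + 8) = (d - 2)*(d + 2)^2*(d + 4)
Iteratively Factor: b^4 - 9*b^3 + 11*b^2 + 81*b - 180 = (b - 3)*(b^3 - 6*b^2 - 7*b + 60) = (b - 4)*(b - 3)*(b^2 - 2*b - 15) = (b - 5)*(b - 4)*(b - 3)*(b + 3)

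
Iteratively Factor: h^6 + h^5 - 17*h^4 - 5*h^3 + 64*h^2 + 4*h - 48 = (h + 2)*(h^5 - h^4 - 15*h^3 + 25*h^2 + 14*h - 24) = (h - 2)*(h + 2)*(h^4 + h^3 - 13*h^2 - h + 12) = (h - 2)*(h + 2)*(h + 4)*(h^3 - 3*h^2 - h + 3) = (h - 2)*(h + 1)*(h + 2)*(h + 4)*(h^2 - 4*h + 3) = (h - 3)*(h - 2)*(h + 1)*(h + 2)*(h + 4)*(h - 1)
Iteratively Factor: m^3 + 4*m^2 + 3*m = (m)*(m^2 + 4*m + 3) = m*(m + 1)*(m + 3)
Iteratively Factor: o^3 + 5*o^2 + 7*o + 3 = (o + 1)*(o^2 + 4*o + 3) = (o + 1)^2*(o + 3)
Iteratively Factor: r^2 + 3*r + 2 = (r + 1)*(r + 2)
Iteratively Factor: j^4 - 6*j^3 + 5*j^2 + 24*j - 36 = (j - 3)*(j^3 - 3*j^2 - 4*j + 12) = (j - 3)^2*(j^2 - 4) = (j - 3)^2*(j - 2)*(j + 2)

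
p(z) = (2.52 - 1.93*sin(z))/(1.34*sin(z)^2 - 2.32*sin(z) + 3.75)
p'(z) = (2.52 - 1.93*sin(z))*(-2.68*sin(z)*cos(z) + 2.32*cos(z))/(1.34*sin(z)^2 - 2.32*sin(z) + 3.75)^2 - 1.93*cos(z)/(1.34*sin(z)^2 - 2.32*sin(z) + 3.75)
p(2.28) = 0.38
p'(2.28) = 0.43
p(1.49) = 0.22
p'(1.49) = -0.06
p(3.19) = 0.68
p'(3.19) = 0.07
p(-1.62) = 0.60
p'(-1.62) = -0.01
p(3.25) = 0.68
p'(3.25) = 0.04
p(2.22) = 0.36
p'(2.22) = 0.41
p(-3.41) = 0.62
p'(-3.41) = 0.28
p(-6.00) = 0.62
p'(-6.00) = -0.29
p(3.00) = 0.65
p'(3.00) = 0.19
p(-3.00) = 0.68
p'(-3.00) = 0.02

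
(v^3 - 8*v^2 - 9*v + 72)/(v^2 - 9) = v - 8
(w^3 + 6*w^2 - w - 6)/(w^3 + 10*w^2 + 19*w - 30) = (w + 1)/(w + 5)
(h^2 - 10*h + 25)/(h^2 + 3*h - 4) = (h^2 - 10*h + 25)/(h^2 + 3*h - 4)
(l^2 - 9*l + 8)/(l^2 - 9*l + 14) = (l^2 - 9*l + 8)/(l^2 - 9*l + 14)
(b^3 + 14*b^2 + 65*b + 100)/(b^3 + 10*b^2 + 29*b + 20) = (b + 5)/(b + 1)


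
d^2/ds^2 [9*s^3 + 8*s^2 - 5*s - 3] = 54*s + 16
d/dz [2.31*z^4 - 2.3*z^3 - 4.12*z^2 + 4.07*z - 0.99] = 9.24*z^3 - 6.9*z^2 - 8.24*z + 4.07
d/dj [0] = 0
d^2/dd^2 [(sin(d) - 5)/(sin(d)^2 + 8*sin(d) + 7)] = (-9*(1 - cos(2*d))^2/4 + 371*sin(d)/4 - 29*sin(3*d)/4 - 143*cos(2*d)/2 + cos(4*d) - 1223/2)/((sin(d) + 1)^2*(sin(d) + 7)^3)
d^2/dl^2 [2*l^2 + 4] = 4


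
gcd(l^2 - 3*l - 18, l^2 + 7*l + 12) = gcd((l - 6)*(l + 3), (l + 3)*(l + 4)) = l + 3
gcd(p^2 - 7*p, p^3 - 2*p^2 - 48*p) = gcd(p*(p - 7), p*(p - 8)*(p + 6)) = p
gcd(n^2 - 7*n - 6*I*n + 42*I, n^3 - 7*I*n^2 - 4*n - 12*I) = n - 6*I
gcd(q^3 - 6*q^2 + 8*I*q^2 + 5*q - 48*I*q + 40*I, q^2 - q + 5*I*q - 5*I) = q - 1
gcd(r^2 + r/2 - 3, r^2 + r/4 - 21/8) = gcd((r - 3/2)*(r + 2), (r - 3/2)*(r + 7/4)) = r - 3/2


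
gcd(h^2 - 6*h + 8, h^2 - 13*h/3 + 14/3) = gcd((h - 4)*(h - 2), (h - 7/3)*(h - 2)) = h - 2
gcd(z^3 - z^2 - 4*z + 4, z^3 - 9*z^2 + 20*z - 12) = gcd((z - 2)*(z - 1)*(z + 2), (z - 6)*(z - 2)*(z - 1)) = z^2 - 3*z + 2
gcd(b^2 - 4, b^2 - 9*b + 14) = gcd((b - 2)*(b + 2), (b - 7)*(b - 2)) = b - 2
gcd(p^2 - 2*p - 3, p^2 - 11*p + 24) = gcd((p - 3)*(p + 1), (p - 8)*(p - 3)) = p - 3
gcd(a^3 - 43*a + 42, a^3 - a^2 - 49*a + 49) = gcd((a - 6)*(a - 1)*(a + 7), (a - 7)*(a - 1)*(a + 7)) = a^2 + 6*a - 7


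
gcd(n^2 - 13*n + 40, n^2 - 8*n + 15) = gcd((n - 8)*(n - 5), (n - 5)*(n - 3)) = n - 5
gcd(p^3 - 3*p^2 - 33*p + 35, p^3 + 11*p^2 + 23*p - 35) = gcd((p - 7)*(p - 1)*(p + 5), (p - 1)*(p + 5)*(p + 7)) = p^2 + 4*p - 5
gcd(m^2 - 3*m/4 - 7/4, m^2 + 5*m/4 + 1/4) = m + 1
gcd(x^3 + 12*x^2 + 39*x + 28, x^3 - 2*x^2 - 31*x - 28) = x^2 + 5*x + 4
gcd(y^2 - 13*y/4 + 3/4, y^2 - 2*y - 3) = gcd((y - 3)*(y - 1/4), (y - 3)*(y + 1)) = y - 3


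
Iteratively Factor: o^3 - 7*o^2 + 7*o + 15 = (o - 5)*(o^2 - 2*o - 3) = (o - 5)*(o + 1)*(o - 3)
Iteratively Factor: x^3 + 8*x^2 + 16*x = (x + 4)*(x^2 + 4*x) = (x + 4)^2*(x)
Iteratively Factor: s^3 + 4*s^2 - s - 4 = (s + 4)*(s^2 - 1) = (s - 1)*(s + 4)*(s + 1)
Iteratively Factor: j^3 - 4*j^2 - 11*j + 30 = (j - 2)*(j^2 - 2*j - 15) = (j - 2)*(j + 3)*(j - 5)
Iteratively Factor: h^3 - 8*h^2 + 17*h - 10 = (h - 5)*(h^2 - 3*h + 2) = (h - 5)*(h - 2)*(h - 1)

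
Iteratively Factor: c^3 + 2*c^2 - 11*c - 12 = (c - 3)*(c^2 + 5*c + 4) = (c - 3)*(c + 4)*(c + 1)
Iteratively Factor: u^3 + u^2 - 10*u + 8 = (u + 4)*(u^2 - 3*u + 2) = (u - 2)*(u + 4)*(u - 1)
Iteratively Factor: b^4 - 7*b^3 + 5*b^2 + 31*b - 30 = (b - 1)*(b^3 - 6*b^2 - b + 30) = (b - 1)*(b + 2)*(b^2 - 8*b + 15) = (b - 3)*(b - 1)*(b + 2)*(b - 5)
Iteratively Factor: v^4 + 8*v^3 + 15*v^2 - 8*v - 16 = (v + 4)*(v^3 + 4*v^2 - v - 4) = (v - 1)*(v + 4)*(v^2 + 5*v + 4) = (v - 1)*(v + 1)*(v + 4)*(v + 4)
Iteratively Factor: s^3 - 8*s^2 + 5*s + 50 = (s - 5)*(s^2 - 3*s - 10) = (s - 5)*(s + 2)*(s - 5)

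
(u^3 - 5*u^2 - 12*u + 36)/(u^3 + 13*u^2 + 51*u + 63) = (u^2 - 8*u + 12)/(u^2 + 10*u + 21)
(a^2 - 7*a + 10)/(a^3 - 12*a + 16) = (a - 5)/(a^2 + 2*a - 8)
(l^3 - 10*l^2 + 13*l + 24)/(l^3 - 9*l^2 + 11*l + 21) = (l - 8)/(l - 7)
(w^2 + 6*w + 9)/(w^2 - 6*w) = (w^2 + 6*w + 9)/(w*(w - 6))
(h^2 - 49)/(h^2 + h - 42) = (h - 7)/(h - 6)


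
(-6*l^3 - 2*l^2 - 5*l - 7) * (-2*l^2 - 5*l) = 12*l^5 + 34*l^4 + 20*l^3 + 39*l^2 + 35*l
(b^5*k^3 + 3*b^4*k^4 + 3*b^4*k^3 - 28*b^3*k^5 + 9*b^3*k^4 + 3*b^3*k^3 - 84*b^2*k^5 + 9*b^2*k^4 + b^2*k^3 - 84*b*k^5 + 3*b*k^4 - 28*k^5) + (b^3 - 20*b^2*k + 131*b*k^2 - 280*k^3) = b^5*k^3 + 3*b^4*k^4 + 3*b^4*k^3 - 28*b^3*k^5 + 9*b^3*k^4 + 3*b^3*k^3 + b^3 - 84*b^2*k^5 + 9*b^2*k^4 + b^2*k^3 - 20*b^2*k - 84*b*k^5 + 3*b*k^4 + 131*b*k^2 - 28*k^5 - 280*k^3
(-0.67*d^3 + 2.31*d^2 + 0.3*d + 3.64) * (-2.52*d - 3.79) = 1.6884*d^4 - 3.2819*d^3 - 9.5109*d^2 - 10.3098*d - 13.7956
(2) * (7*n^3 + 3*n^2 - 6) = 14*n^3 + 6*n^2 - 12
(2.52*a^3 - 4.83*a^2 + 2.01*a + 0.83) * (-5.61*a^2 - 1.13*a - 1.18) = -14.1372*a^5 + 24.2487*a^4 - 8.7918*a^3 - 1.2282*a^2 - 3.3097*a - 0.9794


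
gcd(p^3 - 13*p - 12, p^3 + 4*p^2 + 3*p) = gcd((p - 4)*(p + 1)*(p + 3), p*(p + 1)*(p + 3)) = p^2 + 4*p + 3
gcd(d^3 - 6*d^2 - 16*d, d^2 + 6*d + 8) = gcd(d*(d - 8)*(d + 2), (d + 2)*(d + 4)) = d + 2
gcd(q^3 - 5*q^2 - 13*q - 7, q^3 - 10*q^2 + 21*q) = q - 7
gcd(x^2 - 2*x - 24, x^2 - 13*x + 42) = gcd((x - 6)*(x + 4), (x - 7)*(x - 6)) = x - 6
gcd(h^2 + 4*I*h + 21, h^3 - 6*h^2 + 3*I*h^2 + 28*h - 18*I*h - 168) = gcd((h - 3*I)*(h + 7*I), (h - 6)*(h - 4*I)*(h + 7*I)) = h + 7*I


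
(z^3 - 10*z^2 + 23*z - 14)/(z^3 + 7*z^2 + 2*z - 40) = (z^2 - 8*z + 7)/(z^2 + 9*z + 20)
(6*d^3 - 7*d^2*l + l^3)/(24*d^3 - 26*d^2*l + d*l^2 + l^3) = (6*d^2 - d*l - l^2)/(24*d^2 - 2*d*l - l^2)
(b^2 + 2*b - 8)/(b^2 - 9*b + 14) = (b + 4)/(b - 7)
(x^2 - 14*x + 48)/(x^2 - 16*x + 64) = (x - 6)/(x - 8)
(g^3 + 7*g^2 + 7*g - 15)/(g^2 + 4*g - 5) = g + 3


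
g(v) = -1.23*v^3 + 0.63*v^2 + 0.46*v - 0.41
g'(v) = -3.69*v^2 + 1.26*v + 0.46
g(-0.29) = -0.46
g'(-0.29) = -0.22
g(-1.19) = 2.01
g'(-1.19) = -6.26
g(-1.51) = 4.57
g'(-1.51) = -9.86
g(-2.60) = 24.27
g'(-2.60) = -27.76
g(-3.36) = 51.81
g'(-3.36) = -45.43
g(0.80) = -0.27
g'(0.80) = -0.89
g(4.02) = -68.29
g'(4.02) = -54.11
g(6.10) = -253.35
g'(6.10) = -129.16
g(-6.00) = 285.19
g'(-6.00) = -139.94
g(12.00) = -2029.61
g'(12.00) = -515.78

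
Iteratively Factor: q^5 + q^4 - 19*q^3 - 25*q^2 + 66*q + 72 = (q + 3)*(q^4 - 2*q^3 - 13*q^2 + 14*q + 24) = (q + 1)*(q + 3)*(q^3 - 3*q^2 - 10*q + 24) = (q - 4)*(q + 1)*(q + 3)*(q^2 + q - 6) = (q - 4)*(q + 1)*(q + 3)^2*(q - 2)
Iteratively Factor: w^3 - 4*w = (w + 2)*(w^2 - 2*w) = w*(w + 2)*(w - 2)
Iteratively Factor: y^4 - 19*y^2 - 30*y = (y - 5)*(y^3 + 5*y^2 + 6*y) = (y - 5)*(y + 2)*(y^2 + 3*y) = (y - 5)*(y + 2)*(y + 3)*(y)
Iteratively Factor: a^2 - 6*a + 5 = (a - 5)*(a - 1)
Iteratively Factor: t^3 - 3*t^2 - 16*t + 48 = (t - 4)*(t^2 + t - 12) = (t - 4)*(t - 3)*(t + 4)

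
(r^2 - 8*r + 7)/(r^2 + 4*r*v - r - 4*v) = (r - 7)/(r + 4*v)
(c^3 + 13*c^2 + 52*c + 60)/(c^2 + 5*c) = c + 8 + 12/c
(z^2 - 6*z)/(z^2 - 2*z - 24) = z/(z + 4)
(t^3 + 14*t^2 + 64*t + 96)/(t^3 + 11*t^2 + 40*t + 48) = (t + 6)/(t + 3)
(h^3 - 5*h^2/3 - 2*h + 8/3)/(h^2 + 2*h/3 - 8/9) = 3*(h^2 - 3*h + 2)/(3*h - 2)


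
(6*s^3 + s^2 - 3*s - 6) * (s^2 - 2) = 6*s^5 + s^4 - 15*s^3 - 8*s^2 + 6*s + 12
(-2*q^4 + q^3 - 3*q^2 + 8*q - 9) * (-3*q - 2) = 6*q^5 + q^4 + 7*q^3 - 18*q^2 + 11*q + 18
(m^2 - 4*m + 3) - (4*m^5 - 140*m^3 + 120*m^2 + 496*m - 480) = -4*m^5 + 140*m^3 - 119*m^2 - 500*m + 483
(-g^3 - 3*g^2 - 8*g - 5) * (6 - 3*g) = 3*g^4 + 3*g^3 + 6*g^2 - 33*g - 30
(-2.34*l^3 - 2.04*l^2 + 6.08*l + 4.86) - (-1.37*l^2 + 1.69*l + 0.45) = -2.34*l^3 - 0.67*l^2 + 4.39*l + 4.41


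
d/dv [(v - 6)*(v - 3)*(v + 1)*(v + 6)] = 4*v^3 - 6*v^2 - 78*v + 72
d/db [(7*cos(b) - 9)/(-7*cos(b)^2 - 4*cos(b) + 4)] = (-49*cos(b)^2 + 126*cos(b) + 8)*sin(b)/(-7*sin(b)^2 + 4*cos(b) + 3)^2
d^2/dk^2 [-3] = 0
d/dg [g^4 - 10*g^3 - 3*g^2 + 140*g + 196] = 4*g^3 - 30*g^2 - 6*g + 140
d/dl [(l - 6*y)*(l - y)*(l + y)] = 3*l^2 - 12*l*y - y^2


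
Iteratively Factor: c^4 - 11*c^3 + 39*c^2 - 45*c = (c - 3)*(c^3 - 8*c^2 + 15*c) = c*(c - 3)*(c^2 - 8*c + 15) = c*(c - 5)*(c - 3)*(c - 3)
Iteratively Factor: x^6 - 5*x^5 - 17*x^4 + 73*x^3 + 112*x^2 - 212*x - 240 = (x - 2)*(x^5 - 3*x^4 - 23*x^3 + 27*x^2 + 166*x + 120) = (x - 2)*(x + 2)*(x^4 - 5*x^3 - 13*x^2 + 53*x + 60) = (x - 4)*(x - 2)*(x + 2)*(x^3 - x^2 - 17*x - 15) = (x - 5)*(x - 4)*(x - 2)*(x + 2)*(x^2 + 4*x + 3) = (x - 5)*(x - 4)*(x - 2)*(x + 1)*(x + 2)*(x + 3)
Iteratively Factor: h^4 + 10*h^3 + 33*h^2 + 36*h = (h + 4)*(h^3 + 6*h^2 + 9*h) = h*(h + 4)*(h^2 + 6*h + 9) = h*(h + 3)*(h + 4)*(h + 3)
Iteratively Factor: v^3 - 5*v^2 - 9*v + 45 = (v - 3)*(v^2 - 2*v - 15) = (v - 5)*(v - 3)*(v + 3)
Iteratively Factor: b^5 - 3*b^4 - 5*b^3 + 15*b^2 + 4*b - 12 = (b + 1)*(b^4 - 4*b^3 - b^2 + 16*b - 12) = (b - 2)*(b + 1)*(b^3 - 2*b^2 - 5*b + 6) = (b - 3)*(b - 2)*(b + 1)*(b^2 + b - 2) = (b - 3)*(b - 2)*(b + 1)*(b + 2)*(b - 1)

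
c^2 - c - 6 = (c - 3)*(c + 2)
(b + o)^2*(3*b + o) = 3*b^3 + 7*b^2*o + 5*b*o^2 + o^3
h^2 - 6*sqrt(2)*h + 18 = (h - 3*sqrt(2))^2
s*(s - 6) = s^2 - 6*s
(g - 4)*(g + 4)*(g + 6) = g^3 + 6*g^2 - 16*g - 96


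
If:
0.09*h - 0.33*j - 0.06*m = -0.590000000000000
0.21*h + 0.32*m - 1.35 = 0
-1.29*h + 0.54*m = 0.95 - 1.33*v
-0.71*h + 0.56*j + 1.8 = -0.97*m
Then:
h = 5.74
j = 3.27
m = 0.45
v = 6.09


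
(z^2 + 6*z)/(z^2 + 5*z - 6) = z/(z - 1)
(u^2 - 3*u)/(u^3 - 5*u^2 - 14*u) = (3 - u)/(-u^2 + 5*u + 14)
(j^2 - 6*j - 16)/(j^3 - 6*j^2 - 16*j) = 1/j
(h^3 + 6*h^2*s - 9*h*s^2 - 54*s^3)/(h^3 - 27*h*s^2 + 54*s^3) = (-h - 3*s)/(-h + 3*s)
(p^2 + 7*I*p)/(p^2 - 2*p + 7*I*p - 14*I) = p/(p - 2)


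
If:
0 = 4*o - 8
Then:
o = 2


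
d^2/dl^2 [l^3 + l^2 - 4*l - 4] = 6*l + 2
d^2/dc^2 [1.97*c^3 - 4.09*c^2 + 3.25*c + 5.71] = 11.82*c - 8.18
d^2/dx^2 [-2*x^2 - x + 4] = -4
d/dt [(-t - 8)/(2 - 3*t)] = -26/(3*t - 2)^2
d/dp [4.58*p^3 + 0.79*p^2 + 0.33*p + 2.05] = 13.74*p^2 + 1.58*p + 0.33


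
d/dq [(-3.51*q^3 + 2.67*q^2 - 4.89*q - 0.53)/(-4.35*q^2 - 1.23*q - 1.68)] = (15.2685*q^4 + 8.6346*q^3 - 6.86519999999999*q^2 - 13.5822*q + 7.5633)/(18.9225*q^4 + 10.701*q^3 + 16.1289*q^2 + 4.1328*q + 2.8224)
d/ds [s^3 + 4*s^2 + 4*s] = 3*s^2 + 8*s + 4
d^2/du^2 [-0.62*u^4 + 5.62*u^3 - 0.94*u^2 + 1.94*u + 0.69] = -7.44*u^2 + 33.72*u - 1.88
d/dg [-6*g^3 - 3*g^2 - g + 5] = -18*g^2 - 6*g - 1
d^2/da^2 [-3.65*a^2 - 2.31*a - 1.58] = -7.30000000000000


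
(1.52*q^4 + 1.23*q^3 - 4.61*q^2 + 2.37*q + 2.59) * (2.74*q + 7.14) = 4.1648*q^5 + 14.223*q^4 - 3.8492*q^3 - 26.4216*q^2 + 24.0184*q + 18.4926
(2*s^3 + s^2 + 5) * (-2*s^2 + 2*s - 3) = -4*s^5 + 2*s^4 - 4*s^3 - 13*s^2 + 10*s - 15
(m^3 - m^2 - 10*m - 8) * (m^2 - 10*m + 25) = m^5 - 11*m^4 + 25*m^3 + 67*m^2 - 170*m - 200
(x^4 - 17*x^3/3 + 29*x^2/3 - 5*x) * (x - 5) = x^5 - 32*x^4/3 + 38*x^3 - 160*x^2/3 + 25*x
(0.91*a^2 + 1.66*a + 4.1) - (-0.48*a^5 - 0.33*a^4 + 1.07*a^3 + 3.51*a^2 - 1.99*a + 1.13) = 0.48*a^5 + 0.33*a^4 - 1.07*a^3 - 2.6*a^2 + 3.65*a + 2.97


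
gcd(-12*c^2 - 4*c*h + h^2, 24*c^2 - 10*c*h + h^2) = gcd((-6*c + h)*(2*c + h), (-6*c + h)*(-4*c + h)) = 6*c - h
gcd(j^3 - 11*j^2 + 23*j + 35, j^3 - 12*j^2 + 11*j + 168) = j - 7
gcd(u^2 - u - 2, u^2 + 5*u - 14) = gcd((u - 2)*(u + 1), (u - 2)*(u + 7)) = u - 2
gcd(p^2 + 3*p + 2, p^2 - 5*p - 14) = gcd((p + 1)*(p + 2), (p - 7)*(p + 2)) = p + 2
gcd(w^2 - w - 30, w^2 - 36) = w - 6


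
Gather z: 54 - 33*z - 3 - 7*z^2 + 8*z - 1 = -7*z^2 - 25*z + 50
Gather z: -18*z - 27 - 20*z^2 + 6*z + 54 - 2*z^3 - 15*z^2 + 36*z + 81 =-2*z^3 - 35*z^2 + 24*z + 108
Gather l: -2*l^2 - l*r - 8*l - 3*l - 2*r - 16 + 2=-2*l^2 + l*(-r - 11) - 2*r - 14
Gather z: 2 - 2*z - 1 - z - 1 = -3*z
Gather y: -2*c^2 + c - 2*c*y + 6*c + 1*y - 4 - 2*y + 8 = -2*c^2 + 7*c + y*(-2*c - 1) + 4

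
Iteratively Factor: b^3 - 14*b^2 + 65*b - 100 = (b - 5)*(b^2 - 9*b + 20) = (b - 5)*(b - 4)*(b - 5)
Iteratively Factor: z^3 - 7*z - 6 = (z - 3)*(z^2 + 3*z + 2) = (z - 3)*(z + 2)*(z + 1)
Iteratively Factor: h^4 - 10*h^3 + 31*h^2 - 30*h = (h - 2)*(h^3 - 8*h^2 + 15*h) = (h - 5)*(h - 2)*(h^2 - 3*h) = (h - 5)*(h - 3)*(h - 2)*(h)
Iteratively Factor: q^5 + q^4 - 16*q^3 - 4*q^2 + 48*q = (q + 4)*(q^4 - 3*q^3 - 4*q^2 + 12*q) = (q - 2)*(q + 4)*(q^3 - q^2 - 6*q) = (q - 3)*(q - 2)*(q + 4)*(q^2 + 2*q) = q*(q - 3)*(q - 2)*(q + 4)*(q + 2)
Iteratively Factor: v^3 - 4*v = (v - 2)*(v^2 + 2*v) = v*(v - 2)*(v + 2)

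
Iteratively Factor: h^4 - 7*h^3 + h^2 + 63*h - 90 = (h - 2)*(h^3 - 5*h^2 - 9*h + 45) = (h - 2)*(h + 3)*(h^2 - 8*h + 15) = (h - 3)*(h - 2)*(h + 3)*(h - 5)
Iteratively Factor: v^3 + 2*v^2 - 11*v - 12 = (v + 1)*(v^2 + v - 12) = (v + 1)*(v + 4)*(v - 3)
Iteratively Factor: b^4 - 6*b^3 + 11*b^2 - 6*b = (b - 2)*(b^3 - 4*b^2 + 3*b) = b*(b - 2)*(b^2 - 4*b + 3) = b*(b - 2)*(b - 1)*(b - 3)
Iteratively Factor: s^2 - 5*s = (s)*(s - 5)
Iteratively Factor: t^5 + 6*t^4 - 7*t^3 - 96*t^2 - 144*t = (t + 3)*(t^4 + 3*t^3 - 16*t^2 - 48*t) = (t + 3)^2*(t^3 - 16*t) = (t - 4)*(t + 3)^2*(t^2 + 4*t) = (t - 4)*(t + 3)^2*(t + 4)*(t)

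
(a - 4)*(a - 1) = a^2 - 5*a + 4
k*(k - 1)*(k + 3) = k^3 + 2*k^2 - 3*k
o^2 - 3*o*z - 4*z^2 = (o - 4*z)*(o + z)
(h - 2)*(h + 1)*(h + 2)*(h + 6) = h^4 + 7*h^3 + 2*h^2 - 28*h - 24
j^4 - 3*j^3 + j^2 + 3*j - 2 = (j - 2)*(j - 1)^2*(j + 1)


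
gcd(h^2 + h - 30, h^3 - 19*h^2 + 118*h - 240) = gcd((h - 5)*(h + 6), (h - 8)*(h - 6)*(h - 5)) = h - 5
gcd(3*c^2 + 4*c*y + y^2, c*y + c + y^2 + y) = c + y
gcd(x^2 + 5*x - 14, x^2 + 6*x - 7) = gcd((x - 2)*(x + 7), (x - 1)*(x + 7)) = x + 7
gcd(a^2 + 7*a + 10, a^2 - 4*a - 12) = a + 2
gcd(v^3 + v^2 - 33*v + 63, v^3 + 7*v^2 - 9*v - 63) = v^2 + 4*v - 21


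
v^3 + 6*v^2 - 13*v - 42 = (v - 3)*(v + 2)*(v + 7)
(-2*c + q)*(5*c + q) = -10*c^2 + 3*c*q + q^2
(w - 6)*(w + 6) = w^2 - 36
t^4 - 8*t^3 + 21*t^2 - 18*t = t*(t - 3)^2*(t - 2)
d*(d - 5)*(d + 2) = d^3 - 3*d^2 - 10*d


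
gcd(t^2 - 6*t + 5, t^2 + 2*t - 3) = t - 1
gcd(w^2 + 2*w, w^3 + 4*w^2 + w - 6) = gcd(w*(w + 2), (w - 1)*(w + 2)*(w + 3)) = w + 2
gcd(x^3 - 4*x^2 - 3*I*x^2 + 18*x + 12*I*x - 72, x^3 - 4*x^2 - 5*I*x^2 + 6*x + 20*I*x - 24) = x^2 + x*(-4 - 6*I) + 24*I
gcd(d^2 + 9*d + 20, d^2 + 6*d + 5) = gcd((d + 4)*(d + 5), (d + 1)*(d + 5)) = d + 5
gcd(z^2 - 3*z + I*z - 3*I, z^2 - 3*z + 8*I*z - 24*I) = z - 3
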